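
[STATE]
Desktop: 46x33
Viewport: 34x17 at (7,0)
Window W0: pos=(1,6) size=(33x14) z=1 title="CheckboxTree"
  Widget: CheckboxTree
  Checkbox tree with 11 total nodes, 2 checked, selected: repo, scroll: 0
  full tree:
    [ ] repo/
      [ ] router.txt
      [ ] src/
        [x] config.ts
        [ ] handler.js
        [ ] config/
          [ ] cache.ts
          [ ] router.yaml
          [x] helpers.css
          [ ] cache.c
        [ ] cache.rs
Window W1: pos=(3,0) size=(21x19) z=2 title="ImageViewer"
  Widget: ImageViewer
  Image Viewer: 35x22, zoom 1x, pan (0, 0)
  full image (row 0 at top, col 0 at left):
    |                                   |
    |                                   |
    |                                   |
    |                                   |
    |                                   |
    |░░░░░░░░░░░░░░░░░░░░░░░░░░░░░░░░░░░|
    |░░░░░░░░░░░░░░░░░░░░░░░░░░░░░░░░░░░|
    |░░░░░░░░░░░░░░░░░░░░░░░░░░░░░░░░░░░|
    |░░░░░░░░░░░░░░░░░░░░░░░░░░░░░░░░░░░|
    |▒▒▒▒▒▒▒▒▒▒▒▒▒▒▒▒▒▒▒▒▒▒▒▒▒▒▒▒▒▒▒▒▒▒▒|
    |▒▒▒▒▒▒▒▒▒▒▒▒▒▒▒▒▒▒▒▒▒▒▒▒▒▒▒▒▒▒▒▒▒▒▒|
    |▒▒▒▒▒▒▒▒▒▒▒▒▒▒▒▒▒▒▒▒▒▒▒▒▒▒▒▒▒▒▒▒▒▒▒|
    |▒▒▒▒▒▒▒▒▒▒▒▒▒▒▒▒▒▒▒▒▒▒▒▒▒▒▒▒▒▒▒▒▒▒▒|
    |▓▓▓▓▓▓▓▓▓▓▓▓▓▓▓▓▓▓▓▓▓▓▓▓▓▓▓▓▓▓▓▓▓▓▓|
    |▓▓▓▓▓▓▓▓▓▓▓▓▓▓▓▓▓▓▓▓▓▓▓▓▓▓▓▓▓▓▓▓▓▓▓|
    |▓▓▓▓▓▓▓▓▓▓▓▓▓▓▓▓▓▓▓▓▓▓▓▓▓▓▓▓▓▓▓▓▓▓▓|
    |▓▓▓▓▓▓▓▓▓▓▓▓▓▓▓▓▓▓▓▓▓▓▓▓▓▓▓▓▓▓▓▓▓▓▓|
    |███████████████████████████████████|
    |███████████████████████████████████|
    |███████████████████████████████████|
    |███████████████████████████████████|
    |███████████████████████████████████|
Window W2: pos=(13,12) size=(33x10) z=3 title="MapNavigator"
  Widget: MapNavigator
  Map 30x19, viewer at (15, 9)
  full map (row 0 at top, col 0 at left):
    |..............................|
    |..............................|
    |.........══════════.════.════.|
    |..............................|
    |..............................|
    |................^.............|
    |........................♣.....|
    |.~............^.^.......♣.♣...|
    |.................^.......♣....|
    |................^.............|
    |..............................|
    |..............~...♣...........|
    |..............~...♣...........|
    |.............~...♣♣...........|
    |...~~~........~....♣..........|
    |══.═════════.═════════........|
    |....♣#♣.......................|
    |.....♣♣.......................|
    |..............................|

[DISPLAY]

━━━━━━━━━━━━━━━━┓                 
ageViewer       ┃                 
────────────────┨                 
                ┃                 
                ┃                 
                ┃                 
                ┃━━━━━━━━━┓       
                ┃         ┃       
░░░░░░░░░░░░░░░░┃─────────┨       
░░░░░░░░░░░░░░░░┃         ┃       
░░░░░░░░░░░░░░░░┃         ┃       
░░░░░░░░░░░░░░░░┃         ┃       
▒▒▒▒▒▒┏━━━━━━━━━━━━━━━━━━━━━━━━━━━
▒▒▒▒▒▒┃ MapNavigator              
▒▒▒▒▒▒┠───────────────────────────
▒▒▒▒▒▒┃........................♣..
▓▓▓▓▓▓┃.~............^.^.......♣.♣


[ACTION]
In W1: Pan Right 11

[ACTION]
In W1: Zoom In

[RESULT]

━━━━━━━━━━━━━━━━┓                 
ageViewer       ┃                 
────────────────┨                 
                ┃                 
                ┃                 
                ┃                 
                ┃━━━━━━━━━┓       
                ┃         ┃       
                ┃─────────┨       
                ┃         ┃       
                ┃         ┃       
                ┃         ┃       
      ┏━━━━━━━━━━━━━━━━━━━━━━━━━━━
░░░░░░┃ MapNavigator              
░░░░░░┠───────────────────────────
░░░░░░┃........................♣..
░░░░░░┃.~............^.^.......♣.♣


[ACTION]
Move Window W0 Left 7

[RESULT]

━━━━━━━━━━━━━━━━┓                 
ageViewer       ┃                 
────────────────┨                 
                ┃                 
                ┃                 
                ┃                 
                ┃━━━━━━━━┓        
                ┃        ┃        
                ┃────────┨        
                ┃        ┃        
                ┃        ┃        
                ┃        ┃        
      ┏━━━━━━━━━━━━━━━━━━━━━━━━━━━
░░░░░░┃ MapNavigator              
░░░░░░┠───────────────────────────
░░░░░░┃........................♣..
░░░░░░┃.~............^.^.......♣.♣


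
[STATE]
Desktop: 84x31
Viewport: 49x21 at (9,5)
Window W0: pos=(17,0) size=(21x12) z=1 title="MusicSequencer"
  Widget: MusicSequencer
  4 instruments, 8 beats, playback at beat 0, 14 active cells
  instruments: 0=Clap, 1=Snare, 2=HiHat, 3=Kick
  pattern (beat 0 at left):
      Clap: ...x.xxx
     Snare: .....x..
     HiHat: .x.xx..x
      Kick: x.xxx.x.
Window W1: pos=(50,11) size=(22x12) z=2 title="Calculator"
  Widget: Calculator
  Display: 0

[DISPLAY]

        ┃ Snare·····█··     ┃                    
        ┃ HiHat·█·██··█     ┃                    
        ┃  Kick█·███·█·     ┃                    
        ┃                   ┃                    
        ┃                   ┃                    
        ┃                   ┃                    
        ┗━━━━━━━━━━━━━━━━━━━┛            ┏━━━━━━━
                                         ┃ Calcul
                                         ┠───────
                                         ┃       
                                         ┃┌───┬──
                                         ┃│ 7 │ 8
                                         ┃├───┼──
                                         ┃│ 4 │ 5
                                         ┃├───┼──
                                         ┃│ 1 │ 2
                                         ┃└───┴──
                                         ┗━━━━━━━
                                                 
                                                 
                                                 


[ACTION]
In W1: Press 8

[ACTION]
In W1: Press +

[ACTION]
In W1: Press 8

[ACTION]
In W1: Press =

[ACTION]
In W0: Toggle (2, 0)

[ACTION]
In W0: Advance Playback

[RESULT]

        ┃ Snare·····█··     ┃                    
        ┃ HiHat██·██··█     ┃                    
        ┃  Kick█·███·█·     ┃                    
        ┃                   ┃                    
        ┃                   ┃                    
        ┃                   ┃                    
        ┗━━━━━━━━━━━━━━━━━━━┛            ┏━━━━━━━
                                         ┃ Calcul
                                         ┠───────
                                         ┃       
                                         ┃┌───┬──
                                         ┃│ 7 │ 8
                                         ┃├───┼──
                                         ┃│ 4 │ 5
                                         ┃├───┼──
                                         ┃│ 1 │ 2
                                         ┃└───┴──
                                         ┗━━━━━━━
                                                 
                                                 
                                                 


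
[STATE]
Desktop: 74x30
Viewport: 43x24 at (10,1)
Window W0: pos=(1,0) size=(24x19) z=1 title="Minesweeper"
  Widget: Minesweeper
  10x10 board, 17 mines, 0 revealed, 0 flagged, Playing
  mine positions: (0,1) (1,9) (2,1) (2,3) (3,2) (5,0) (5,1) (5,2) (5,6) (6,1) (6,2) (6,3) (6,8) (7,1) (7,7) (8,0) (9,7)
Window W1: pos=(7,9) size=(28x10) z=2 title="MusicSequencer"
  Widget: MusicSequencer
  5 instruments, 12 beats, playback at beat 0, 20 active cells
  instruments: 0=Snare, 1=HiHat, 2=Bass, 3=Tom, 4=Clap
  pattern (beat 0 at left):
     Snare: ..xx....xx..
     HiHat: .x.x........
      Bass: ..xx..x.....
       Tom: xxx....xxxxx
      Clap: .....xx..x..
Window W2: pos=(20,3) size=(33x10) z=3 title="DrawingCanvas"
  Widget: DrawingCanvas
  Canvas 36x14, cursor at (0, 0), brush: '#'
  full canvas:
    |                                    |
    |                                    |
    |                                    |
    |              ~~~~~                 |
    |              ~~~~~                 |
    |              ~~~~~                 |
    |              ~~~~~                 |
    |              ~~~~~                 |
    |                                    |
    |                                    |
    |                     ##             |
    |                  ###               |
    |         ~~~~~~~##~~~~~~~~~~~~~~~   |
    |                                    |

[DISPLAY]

eper          ┃                            
──────────────┨                            
■■        ┏━━━━━━━━━━━━━━━━━━━━━━━━━━━━━━━┓
■■        ┃ DrawingCanvas                 ┃
■■        ┠───────────────────────────────┨
■■        ┃+                              ┃
■■        ┃                               ┃
■■        ┃                               ┃
━━━━━━━━━━┃              ~~~~~            ┃
usicSequen┃              ~~~~~            ┃
──────────┃              ~~~~~            ┃
    ▼12345┗━━━━━━━━━━━━━━━━━━━━━━━━━━━━━━━┛
nare··██····██··        ┃                  
iHat·█·█········        ┃                  
Bass··██··█·····        ┃                  
 Tom███····█████        ┃                  
Clap·····██··█··        ┃                  
━━━━━━━━━━━━━━━━━━━━━━━━┛                  
                                           
                                           
                                           
                                           
                                           
                                           


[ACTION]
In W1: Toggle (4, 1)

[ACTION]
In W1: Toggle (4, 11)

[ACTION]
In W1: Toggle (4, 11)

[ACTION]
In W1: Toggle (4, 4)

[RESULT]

eper          ┃                            
──────────────┨                            
■■        ┏━━━━━━━━━━━━━━━━━━━━━━━━━━━━━━━┓
■■        ┃ DrawingCanvas                 ┃
■■        ┠───────────────────────────────┨
■■        ┃+                              ┃
■■        ┃                               ┃
■■        ┃                               ┃
━━━━━━━━━━┃              ~~~~~            ┃
usicSequen┃              ~~~~~            ┃
──────────┃              ~~~~~            ┃
    ▼12345┗━━━━━━━━━━━━━━━━━━━━━━━━━━━━━━━┛
nare··██····██··        ┃                  
iHat·█·█········        ┃                  
Bass··██··█·····        ┃                  
 Tom███····█████        ┃                  
Clap·█··███··█··        ┃                  
━━━━━━━━━━━━━━━━━━━━━━━━┛                  
                                           
                                           
                                           
                                           
                                           
                                           


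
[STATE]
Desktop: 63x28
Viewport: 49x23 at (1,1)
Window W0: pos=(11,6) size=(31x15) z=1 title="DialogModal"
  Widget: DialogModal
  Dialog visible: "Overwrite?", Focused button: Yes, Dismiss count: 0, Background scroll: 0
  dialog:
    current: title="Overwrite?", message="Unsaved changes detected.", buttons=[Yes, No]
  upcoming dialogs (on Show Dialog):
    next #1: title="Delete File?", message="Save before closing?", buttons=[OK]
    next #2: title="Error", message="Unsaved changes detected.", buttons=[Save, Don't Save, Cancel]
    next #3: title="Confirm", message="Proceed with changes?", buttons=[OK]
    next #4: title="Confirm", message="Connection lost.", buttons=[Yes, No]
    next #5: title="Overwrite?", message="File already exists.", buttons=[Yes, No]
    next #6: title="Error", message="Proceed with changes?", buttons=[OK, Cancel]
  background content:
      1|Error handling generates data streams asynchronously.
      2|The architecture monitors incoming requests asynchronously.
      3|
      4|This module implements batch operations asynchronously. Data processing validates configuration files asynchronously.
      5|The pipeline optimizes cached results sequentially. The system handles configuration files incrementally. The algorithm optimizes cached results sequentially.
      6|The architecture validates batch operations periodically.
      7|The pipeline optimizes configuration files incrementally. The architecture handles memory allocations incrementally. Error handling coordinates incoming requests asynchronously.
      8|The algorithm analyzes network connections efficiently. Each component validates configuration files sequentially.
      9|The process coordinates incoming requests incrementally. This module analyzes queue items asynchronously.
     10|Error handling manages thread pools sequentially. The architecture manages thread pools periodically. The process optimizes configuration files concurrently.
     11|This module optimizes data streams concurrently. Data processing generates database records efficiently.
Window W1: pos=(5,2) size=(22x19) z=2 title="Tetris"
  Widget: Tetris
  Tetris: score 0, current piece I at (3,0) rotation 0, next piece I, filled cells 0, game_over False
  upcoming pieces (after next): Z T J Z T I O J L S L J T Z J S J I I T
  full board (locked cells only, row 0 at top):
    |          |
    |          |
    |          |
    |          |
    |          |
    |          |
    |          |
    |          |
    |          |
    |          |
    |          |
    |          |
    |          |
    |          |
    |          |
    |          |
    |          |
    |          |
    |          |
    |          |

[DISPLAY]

                                                 
    ┏━━━━━━━━━━━━━━━━━━━━┓                       
    ┃ Tetris             ┃                       
    ┠────────────────────┨                       
    ┃          │Next:    ┃                       
    ┃          │████     ┃━━━━━━━━━━━━━━┓        
    ┃          │         ┃              ┃        
    ┃          │         ┃──────────────┨        
    ┃          │         ┃generates data┃        
    ┃          │         ┃e monitors inc┃        
    ┃          │Score:   ┃              ┃        
    ┃          │0        ┃───────────┐h ┃        
    ┃          │         ┃rite?      │ed┃        
    ┃          │         ┃ges detecte│ba┃        
    ┃          │         ┃  No       │ig┃        
    ┃          │         ┃───────────┘or┃        
    ┃          │         ┃rdinates incom┃        
    ┃          │         ┃manages thread┃        
    ┃          │         ┃imizes data st┃        
    ┗━━━━━━━━━━━━━━━━━━━━┛━━━━━━━━━━━━━━┛        
                                                 
                                                 
                                                 


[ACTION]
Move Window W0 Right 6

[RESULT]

                                                 
    ┏━━━━━━━━━━━━━━━━━━━━┓                       
    ┃ Tetris             ┃                       
    ┠────────────────────┨                       
    ┃          │Next:    ┃                       
    ┃          │████     ┃━━━━━━━━━━━━━━━━━━━━┓  
    ┃          │         ┃dal                 ┃  
    ┃          │         ┃────────────────────┨  
    ┃          │         ┃dling generates data┃  
    ┃          │         ┃tecture monitors inc┃  
    ┃          │Score:   ┃                    ┃  
    ┃          │0        ┃─────────────────┐h ┃  
    ┃          │         ┃ Overwrite?      │ed┃  
    ┃          │         ┃d changes detecte│ba┃  
    ┃          │         ┃ [Yes]  No       │ig┃  
    ┃          │         ┃─────────────────┘or┃  
    ┃          │         ┃ss coordinates incom┃  
    ┃          │         ┃dling manages thread┃  
    ┃          │         ┃le optimizes data st┃  
    ┗━━━━━━━━━━━━━━━━━━━━┛━━━━━━━━━━━━━━━━━━━━┛  
                                                 
                                                 
                                                 


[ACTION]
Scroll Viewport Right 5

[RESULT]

                                                 
━━━━━━━━━━━━━━━━━━━━┓                            
 Tetris             ┃                            
────────────────────┨                            
          │Next:    ┃                            
          │████     ┃━━━━━━━━━━━━━━━━━━━━┓       
          │         ┃dal                 ┃       
          │         ┃────────────────────┨       
          │         ┃dling generates data┃       
          │         ┃tecture monitors inc┃       
          │Score:   ┃                    ┃       
          │0        ┃─────────────────┐h ┃       
          │         ┃ Overwrite?      │ed┃       
          │         ┃d changes detecte│ba┃       
          │         ┃ [Yes]  No       │ig┃       
          │         ┃─────────────────┘or┃       
          │         ┃ss coordinates incom┃       
          │         ┃dling manages thread┃       
          │         ┃le optimizes data st┃       
━━━━━━━━━━━━━━━━━━━━┛━━━━━━━━━━━━━━━━━━━━┛       
                                                 
                                                 
                                                 


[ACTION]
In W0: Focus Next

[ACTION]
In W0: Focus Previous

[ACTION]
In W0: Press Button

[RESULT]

                                                 
━━━━━━━━━━━━━━━━━━━━┓                            
 Tetris             ┃                            
────────────────────┨                            
          │Next:    ┃                            
          │████     ┃━━━━━━━━━━━━━━━━━━━━┓       
          │         ┃dal                 ┃       
          │         ┃────────────────────┨       
          │         ┃dling generates data┃       
          │         ┃tecture monitors inc┃       
          │Score:   ┃                    ┃       
          │0        ┃le implements batch ┃       
          │         ┃ine optimizes cached┃       
          │         ┃tecture validates ba┃       
          │         ┃ine optimizes config┃       
          │         ┃ithm analyzes networ┃       
          │         ┃ss coordinates incom┃       
          │         ┃dling manages thread┃       
          │         ┃le optimizes data st┃       
━━━━━━━━━━━━━━━━━━━━┛━━━━━━━━━━━━━━━━━━━━┛       
                                                 
                                                 
                                                 


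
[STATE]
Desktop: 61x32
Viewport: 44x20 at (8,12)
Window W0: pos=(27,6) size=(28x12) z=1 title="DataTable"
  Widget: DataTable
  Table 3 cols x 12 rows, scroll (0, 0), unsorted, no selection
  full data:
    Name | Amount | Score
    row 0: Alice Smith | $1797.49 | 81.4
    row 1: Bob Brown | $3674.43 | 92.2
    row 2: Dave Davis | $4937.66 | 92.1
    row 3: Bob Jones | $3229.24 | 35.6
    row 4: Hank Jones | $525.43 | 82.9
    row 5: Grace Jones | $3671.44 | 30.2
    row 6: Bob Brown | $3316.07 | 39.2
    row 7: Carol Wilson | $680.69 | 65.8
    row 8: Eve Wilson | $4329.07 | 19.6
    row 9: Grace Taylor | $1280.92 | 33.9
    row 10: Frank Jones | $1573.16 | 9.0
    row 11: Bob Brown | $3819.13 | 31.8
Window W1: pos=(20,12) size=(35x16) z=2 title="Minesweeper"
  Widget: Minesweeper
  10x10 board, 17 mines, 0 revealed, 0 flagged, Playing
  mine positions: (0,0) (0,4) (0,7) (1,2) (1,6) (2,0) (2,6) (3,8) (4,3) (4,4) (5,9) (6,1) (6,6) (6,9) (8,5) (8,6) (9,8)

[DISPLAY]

            ┏━━━━━━━━━━━━━━━━━━━━━━━━━━━━━━━
            ┃ Minesweeper                   
            ┠───────────────────────────────
            ┃■■■■■■■■■■                     
            ┃■■■■■■■■■■                     
            ┃■■■■■■■■■■                     
            ┃■■■■■■■■■■                     
            ┃■■■■■■■■■■                     
            ┃■■■■■■■■■■                     
            ┃■■■■■■■■■■                     
            ┃■■■■■■■■■■                     
            ┃■■■■■■■■■■                     
            ┃■■■■■■■■■■                     
            ┃                               
            ┃                               
            ┗━━━━━━━━━━━━━━━━━━━━━━━━━━━━━━━
                                            
                                            
                                            
                                            


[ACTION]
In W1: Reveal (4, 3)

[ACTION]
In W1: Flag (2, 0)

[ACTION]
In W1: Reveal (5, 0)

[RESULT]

            ┏━━━━━━━━━━━━━━━━━━━━━━━━━━━━━━━
            ┃ Minesweeper                   
            ┠───────────────────────────────
            ┃✹■■■✹■■✹■■                     
            ┃■■✹■■■✹■■■                     
            ┃✹■■■■■✹■■■                     
            ┃■■■■■■■■✹■                     
            ┃■■■✹✹■■■■■                     
            ┃■■■■■■■■■✹                     
            ┃■✹■■■■✹■■✹                     
            ┃■■■■■■■■■■                     
            ┃■■■■■✹✹■■■                     
            ┃■■■■■■■■✹■                     
            ┃                               
            ┃                               
            ┗━━━━━━━━━━━━━━━━━━━━━━━━━━━━━━━
                                            
                                            
                                            
                                            


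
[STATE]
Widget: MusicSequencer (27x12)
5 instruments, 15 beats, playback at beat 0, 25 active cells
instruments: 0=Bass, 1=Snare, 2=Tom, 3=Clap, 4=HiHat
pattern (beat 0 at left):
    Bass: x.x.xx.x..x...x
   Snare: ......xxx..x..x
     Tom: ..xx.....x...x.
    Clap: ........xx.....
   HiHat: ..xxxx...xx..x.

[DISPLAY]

      ▼12345678901234      
  Bass█·█·██·█··█···█      
 Snare······███··█··█      
   Tom··██·····█···█·      
  Clap········██·····      
 HiHat··████···██··█·      
                           
                           
                           
                           
                           
                           


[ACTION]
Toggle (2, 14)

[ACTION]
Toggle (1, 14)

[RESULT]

      ▼12345678901234      
  Bass█·█·██·█··█···█      
 Snare······███··█···      
   Tom··██·····█···██      
  Clap········██·····      
 HiHat··████···██··█·      
                           
                           
                           
                           
                           
                           


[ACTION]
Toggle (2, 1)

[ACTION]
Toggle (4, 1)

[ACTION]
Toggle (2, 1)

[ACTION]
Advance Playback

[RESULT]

      0▼2345678901234      
  Bass█·█·██·█··█···█      
 Snare······███··█···      
   Tom··██·····█···██      
  Clap········██·····      
 HiHat·█████···██··█·      
                           
                           
                           
                           
                           
                           


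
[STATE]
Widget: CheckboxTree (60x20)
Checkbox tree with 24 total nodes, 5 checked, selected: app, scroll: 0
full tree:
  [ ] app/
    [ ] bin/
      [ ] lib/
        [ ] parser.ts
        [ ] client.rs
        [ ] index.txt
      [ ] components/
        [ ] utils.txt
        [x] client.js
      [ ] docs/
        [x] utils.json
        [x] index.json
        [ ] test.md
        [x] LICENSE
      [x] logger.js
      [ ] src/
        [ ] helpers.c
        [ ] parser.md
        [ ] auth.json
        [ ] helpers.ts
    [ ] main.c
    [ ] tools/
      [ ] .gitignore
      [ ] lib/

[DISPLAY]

>[-] app/                                                   
   [-] bin/                                                 
     [ ] lib/                                               
       [ ] parser.ts                                        
       [ ] client.rs                                        
       [ ] index.txt                                        
     [-] components/                                        
       [ ] utils.txt                                        
       [x] client.js                                        
     [-] docs/                                              
       [x] utils.json                                       
       [x] index.json                                       
       [ ] test.md                                          
       [x] LICENSE                                          
     [x] logger.js                                          
     [ ] src/                                               
       [ ] helpers.c                                        
       [ ] parser.md                                        
       [ ] auth.json                                        
       [ ] helpers.ts                                       


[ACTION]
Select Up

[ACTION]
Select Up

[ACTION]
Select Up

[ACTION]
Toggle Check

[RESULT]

>[x] app/                                                   
   [x] bin/                                                 
     [x] lib/                                               
       [x] parser.ts                                        
       [x] client.rs                                        
       [x] index.txt                                        
     [x] components/                                        
       [x] utils.txt                                        
       [x] client.js                                        
     [x] docs/                                              
       [x] utils.json                                       
       [x] index.json                                       
       [x] test.md                                          
       [x] LICENSE                                          
     [x] logger.js                                          
     [x] src/                                               
       [x] helpers.c                                        
       [x] parser.md                                        
       [x] auth.json                                        
       [x] helpers.ts                                       


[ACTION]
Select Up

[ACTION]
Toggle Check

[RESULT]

>[ ] app/                                                   
   [ ] bin/                                                 
     [ ] lib/                                               
       [ ] parser.ts                                        
       [ ] client.rs                                        
       [ ] index.txt                                        
     [ ] components/                                        
       [ ] utils.txt                                        
       [ ] client.js                                        
     [ ] docs/                                              
       [ ] utils.json                                       
       [ ] index.json                                       
       [ ] test.md                                          
       [ ] LICENSE                                          
     [ ] logger.js                                          
     [ ] src/                                               
       [ ] helpers.c                                        
       [ ] parser.md                                        
       [ ] auth.json                                        
       [ ] helpers.ts                                       


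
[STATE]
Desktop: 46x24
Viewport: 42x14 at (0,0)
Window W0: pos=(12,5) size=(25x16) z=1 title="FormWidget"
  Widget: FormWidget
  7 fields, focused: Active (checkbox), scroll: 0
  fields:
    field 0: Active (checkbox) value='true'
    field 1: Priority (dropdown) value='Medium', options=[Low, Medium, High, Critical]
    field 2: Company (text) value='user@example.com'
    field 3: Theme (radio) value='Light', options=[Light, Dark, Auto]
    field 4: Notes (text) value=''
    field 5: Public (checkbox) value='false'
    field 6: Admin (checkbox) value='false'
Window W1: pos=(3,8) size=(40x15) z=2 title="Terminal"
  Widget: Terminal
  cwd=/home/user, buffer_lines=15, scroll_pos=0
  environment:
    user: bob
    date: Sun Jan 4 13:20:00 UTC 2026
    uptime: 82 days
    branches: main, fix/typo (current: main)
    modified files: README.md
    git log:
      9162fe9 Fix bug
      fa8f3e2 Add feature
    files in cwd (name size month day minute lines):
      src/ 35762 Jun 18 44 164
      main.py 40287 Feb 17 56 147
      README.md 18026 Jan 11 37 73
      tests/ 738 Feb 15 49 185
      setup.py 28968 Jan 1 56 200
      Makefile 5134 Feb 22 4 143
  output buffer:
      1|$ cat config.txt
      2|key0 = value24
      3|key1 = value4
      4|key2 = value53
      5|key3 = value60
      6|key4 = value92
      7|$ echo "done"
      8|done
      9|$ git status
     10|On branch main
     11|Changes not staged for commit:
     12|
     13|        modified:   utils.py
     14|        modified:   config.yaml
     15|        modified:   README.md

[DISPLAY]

                                          
                                          
                                          
                                          
                                          
            ┏━━━━━━━━━━━━━━━━━━━━━━━┓     
            ┃ FormWidget            ┃     
            ┠───────────────────────┨     
   ┏━━━━━━━━━━━━━━━━━━━━━━━━━━━━━━━━━━━━━━
   ┃ Terminal                             
   ┠──────────────────────────────────────
   ┃$ cat config.txt                      
   ┃key0 = value24                        
   ┃key1 = value4                         


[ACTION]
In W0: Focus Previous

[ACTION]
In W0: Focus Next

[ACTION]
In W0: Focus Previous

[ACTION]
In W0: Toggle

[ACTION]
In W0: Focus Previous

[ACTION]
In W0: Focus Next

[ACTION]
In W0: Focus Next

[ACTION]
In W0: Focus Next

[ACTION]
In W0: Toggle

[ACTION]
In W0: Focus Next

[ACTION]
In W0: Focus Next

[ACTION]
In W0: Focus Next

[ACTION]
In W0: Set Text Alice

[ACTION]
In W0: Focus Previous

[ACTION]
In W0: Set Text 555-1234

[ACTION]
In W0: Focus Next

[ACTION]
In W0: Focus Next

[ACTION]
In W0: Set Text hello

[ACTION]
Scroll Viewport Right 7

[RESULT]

                                          
                                          
                                          
                                          
                                          
        ┏━━━━━━━━━━━━━━━━━━━━━━━┓         
        ┃ FormWidget            ┃         
        ┠───────────────────────┨         
━━━━━━━━━━━━━━━━━━━━━━━━━━━━━━━━━━━━━━┓   
 Terminal                             ┃   
──────────────────────────────────────┨   
$ cat config.txt                      ┃   
key0 = value24                        ┃   
key1 = value4                         ┃   


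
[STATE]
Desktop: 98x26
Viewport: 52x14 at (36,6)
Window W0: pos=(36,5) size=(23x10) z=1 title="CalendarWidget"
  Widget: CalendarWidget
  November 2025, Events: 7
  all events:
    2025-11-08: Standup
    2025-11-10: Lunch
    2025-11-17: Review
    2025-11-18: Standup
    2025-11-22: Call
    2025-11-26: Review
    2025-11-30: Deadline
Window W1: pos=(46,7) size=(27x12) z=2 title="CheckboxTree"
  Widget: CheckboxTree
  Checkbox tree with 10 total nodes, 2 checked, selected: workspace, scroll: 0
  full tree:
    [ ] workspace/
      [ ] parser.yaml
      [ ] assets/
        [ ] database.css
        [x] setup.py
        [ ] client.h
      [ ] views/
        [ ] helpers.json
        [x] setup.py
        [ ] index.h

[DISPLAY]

┃ CalendarWidget      ┃                             
┠─────────┏━━━━━━━━━━━━━━━━━━━━━━━━━┓               
┃    Novem┃ CheckboxTree            ┃               
┃Mo Tu We ┠─────────────────────────┨               
┃         ┃>[-] workspace/          ┃               
┃ 3  4  5 ┃   [ ] parser.yaml       ┃               
┃10* 11 12┃   [-] assets/           ┃               
┃17* 18* 1┃     [ ] database.css    ┃               
┗━━━━━━━━━┃     [x] setup.py        ┃               
          ┃     [ ] client.h        ┃               
          ┃   [-] views/            ┃               
          ┃     [ ] helpers.json    ┃               
          ┗━━━━━━━━━━━━━━━━━━━━━━━━━┛               
                                                    


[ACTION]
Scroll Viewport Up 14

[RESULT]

                                                    
                                                    
                                                    
                                                    
                                                    
┏━━━━━━━━━━━━━━━━━━━━━┓                             
┃ CalendarWidget      ┃                             
┠─────────┏━━━━━━━━━━━━━━━━━━━━━━━━━┓               
┃    Novem┃ CheckboxTree            ┃               
┃Mo Tu We ┠─────────────────────────┨               
┃         ┃>[-] workspace/          ┃               
┃ 3  4  5 ┃   [ ] parser.yaml       ┃               
┃10* 11 12┃   [-] assets/           ┃               
┃17* 18* 1┃     [ ] database.css    ┃               


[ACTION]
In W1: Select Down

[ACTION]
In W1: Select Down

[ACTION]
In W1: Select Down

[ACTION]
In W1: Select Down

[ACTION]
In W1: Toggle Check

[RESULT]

                                                    
                                                    
                                                    
                                                    
                                                    
┏━━━━━━━━━━━━━━━━━━━━━┓                             
┃ CalendarWidget      ┃                             
┠─────────┏━━━━━━━━━━━━━━━━━━━━━━━━━┓               
┃    Novem┃ CheckboxTree            ┃               
┃Mo Tu We ┠─────────────────────────┨               
┃         ┃ [-] workspace/          ┃               
┃ 3  4  5 ┃   [ ] parser.yaml       ┃               
┃10* 11 12┃   [ ] assets/           ┃               
┃17* 18* 1┃     [ ] database.css    ┃               
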